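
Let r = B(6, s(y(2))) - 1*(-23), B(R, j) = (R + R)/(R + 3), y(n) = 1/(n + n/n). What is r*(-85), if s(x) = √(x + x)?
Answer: -6205/3 ≈ -2068.3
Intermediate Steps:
y(n) = 1/(1 + n) (y(n) = 1/(n + 1) = 1/(1 + n))
s(x) = √2*√x (s(x) = √(2*x) = √2*√x)
B(R, j) = 2*R/(3 + R) (B(R, j) = (2*R)/(3 + R) = 2*R/(3 + R))
r = 73/3 (r = 2*6/(3 + 6) - 1*(-23) = 2*6/9 + 23 = 2*6*(⅑) + 23 = 4/3 + 23 = 73/3 ≈ 24.333)
r*(-85) = (73/3)*(-85) = -6205/3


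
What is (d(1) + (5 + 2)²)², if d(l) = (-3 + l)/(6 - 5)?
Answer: 2209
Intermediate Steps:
d(l) = -3 + l (d(l) = (-3 + l)/1 = (-3 + l)*1 = -3 + l)
(d(1) + (5 + 2)²)² = ((-3 + 1) + (5 + 2)²)² = (-2 + 7²)² = (-2 + 49)² = 47² = 2209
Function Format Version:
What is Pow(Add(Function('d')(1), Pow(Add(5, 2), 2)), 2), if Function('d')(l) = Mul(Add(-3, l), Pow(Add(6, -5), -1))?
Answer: 2209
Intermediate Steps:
Function('d')(l) = Add(-3, l) (Function('d')(l) = Mul(Add(-3, l), Pow(1, -1)) = Mul(Add(-3, l), 1) = Add(-3, l))
Pow(Add(Function('d')(1), Pow(Add(5, 2), 2)), 2) = Pow(Add(Add(-3, 1), Pow(Add(5, 2), 2)), 2) = Pow(Add(-2, Pow(7, 2)), 2) = Pow(Add(-2, 49), 2) = Pow(47, 2) = 2209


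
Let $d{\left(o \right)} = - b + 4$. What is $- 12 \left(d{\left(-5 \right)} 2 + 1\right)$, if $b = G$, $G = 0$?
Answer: $-108$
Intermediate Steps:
$b = 0$
$d{\left(o \right)} = 4$ ($d{\left(o \right)} = \left(-1\right) 0 + 4 = 0 + 4 = 4$)
$- 12 \left(d{\left(-5 \right)} 2 + 1\right) = - 12 \left(4 \cdot 2 + 1\right) = - 12 \left(8 + 1\right) = \left(-12\right) 9 = -108$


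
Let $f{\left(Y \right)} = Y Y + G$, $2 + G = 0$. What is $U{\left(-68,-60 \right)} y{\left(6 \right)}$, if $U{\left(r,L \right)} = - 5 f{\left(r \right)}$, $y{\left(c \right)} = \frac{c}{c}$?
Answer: $-23110$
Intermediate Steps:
$G = -2$ ($G = -2 + 0 = -2$)
$f{\left(Y \right)} = -2 + Y^{2}$ ($f{\left(Y \right)} = Y Y - 2 = Y^{2} - 2 = -2 + Y^{2}$)
$y{\left(c \right)} = 1$
$U{\left(r,L \right)} = 10 - 5 r^{2}$ ($U{\left(r,L \right)} = - 5 \left(-2 + r^{2}\right) = 10 - 5 r^{2}$)
$U{\left(-68,-60 \right)} y{\left(6 \right)} = \left(10 - 5 \left(-68\right)^{2}\right) 1 = \left(10 - 23120\right) 1 = \left(-23110\right) 1 = -23110$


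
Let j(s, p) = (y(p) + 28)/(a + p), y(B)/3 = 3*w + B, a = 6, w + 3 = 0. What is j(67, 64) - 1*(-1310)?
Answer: 91893/70 ≈ 1312.8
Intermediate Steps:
w = -3 (w = -3 + 0 = -3)
y(B) = -27 + 3*B (y(B) = 3*(3*(-3) + B) = 3*(-9 + B) = -27 + 3*B)
j(s, p) = (1 + 3*p)/(6 + p) (j(s, p) = ((-27 + 3*p) + 28)/(6 + p) = (1 + 3*p)/(6 + p))
j(67, 64) - 1*(-1310) = (1 + 3*64)/(6 + 64) - 1*(-1310) = (1 + 192)/70 + 1310 = (1/70)*193 + 1310 = 193/70 + 1310 = 91893/70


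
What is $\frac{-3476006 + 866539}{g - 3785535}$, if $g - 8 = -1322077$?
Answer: $\frac{2609467}{5107604} \approx 0.5109$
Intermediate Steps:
$g = -1322069$ ($g = 8 - 1322077 = -1322069$)
$\frac{-3476006 + 866539}{g - 3785535} = \frac{-3476006 + 866539}{-1322069 - 3785535} = - \frac{2609467}{-5107604} = \left(-2609467\right) \left(- \frac{1}{5107604}\right) = \frac{2609467}{5107604}$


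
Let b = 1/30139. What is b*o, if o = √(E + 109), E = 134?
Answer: 9*√3/30139 ≈ 0.00051722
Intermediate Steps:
o = 9*√3 (o = √(134 + 109) = √243 = 9*√3 ≈ 15.588)
b = 1/30139 ≈ 3.3180e-5
b*o = (9*√3)/30139 = 9*√3/30139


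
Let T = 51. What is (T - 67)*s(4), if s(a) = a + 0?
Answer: -64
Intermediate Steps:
s(a) = a
(T - 67)*s(4) = (51 - 67)*4 = -16*4 = -64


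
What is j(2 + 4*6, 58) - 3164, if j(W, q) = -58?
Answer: -3222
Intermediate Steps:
j(2 + 4*6, 58) - 3164 = -58 - 3164 = -3222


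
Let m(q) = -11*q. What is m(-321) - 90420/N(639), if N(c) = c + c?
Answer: 737033/213 ≈ 3460.3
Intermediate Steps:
N(c) = 2*c
m(-321) - 90420/N(639) = -11*(-321) - 90420/(2*639) = 3531 - 90420/1278 = 3531 - 1*15070/213 = 3531 - 15070/213 = 737033/213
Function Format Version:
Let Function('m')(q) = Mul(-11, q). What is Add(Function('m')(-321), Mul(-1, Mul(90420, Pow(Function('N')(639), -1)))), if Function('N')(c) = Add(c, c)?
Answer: Rational(737033, 213) ≈ 3460.3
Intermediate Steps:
Function('N')(c) = Mul(2, c)
Add(Function('m')(-321), Mul(-1, Mul(90420, Pow(Function('N')(639), -1)))) = Add(Mul(-11, -321), Mul(-1, Mul(90420, Pow(Mul(2, 639), -1)))) = Add(3531, Mul(-1, Mul(90420, Pow(1278, -1)))) = Add(3531, Mul(-1, Mul(90420, Rational(1, 1278)))) = Add(3531, Mul(-1, Rational(15070, 213))) = Add(3531, Rational(-15070, 213)) = Rational(737033, 213)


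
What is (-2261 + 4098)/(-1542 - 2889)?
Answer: -1837/4431 ≈ -0.41458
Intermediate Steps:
(-2261 + 4098)/(-1542 - 2889) = 1837/(-4431) = 1837*(-1/4431) = -1837/4431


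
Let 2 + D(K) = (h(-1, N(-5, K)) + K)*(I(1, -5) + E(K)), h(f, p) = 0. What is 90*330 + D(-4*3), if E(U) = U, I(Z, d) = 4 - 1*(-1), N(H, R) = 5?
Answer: 29782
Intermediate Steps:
I(Z, d) = 5 (I(Z, d) = 4 + 1 = 5)
D(K) = -2 + K*(5 + K) (D(K) = -2 + (0 + K)*(5 + K) = -2 + K*(5 + K))
90*330 + D(-4*3) = 90*330 + (-2 + (-4*3)**2 + 5*(-4*3)) = 29700 + (-2 + (-12)**2 + 5*(-12)) = 29700 + (-2 + 144 - 60) = 29700 + 82 = 29782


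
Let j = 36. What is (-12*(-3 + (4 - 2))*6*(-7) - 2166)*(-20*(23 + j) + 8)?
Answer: 3129240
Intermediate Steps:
(-12*(-3 + (4 - 2))*6*(-7) - 2166)*(-20*(23 + j) + 8) = (-12*(-3 + (4 - 2))*6*(-7) - 2166)*(-20*(23 + 36) + 8) = (-12*(-3 + 2)*6*(-7) - 2166)*(-20*59 + 8) = (-(-12)*6*(-7) - 2166)*(-1180 + 8) = (-12*(-6)*(-7) - 2166)*(-1172) = (72*(-7) - 2166)*(-1172) = (-504 - 2166)*(-1172) = -2670*(-1172) = 3129240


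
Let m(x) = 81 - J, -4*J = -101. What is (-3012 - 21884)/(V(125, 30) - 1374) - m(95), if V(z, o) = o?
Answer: -3127/84 ≈ -37.226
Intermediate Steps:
J = 101/4 (J = -1/4*(-101) = 101/4 ≈ 25.250)
m(x) = 223/4 (m(x) = 81 - 1*101/4 = 81 - 101/4 = 223/4)
(-3012 - 21884)/(V(125, 30) - 1374) - m(95) = (-3012 - 21884)/(30 - 1374) - 1*223/4 = -24896/(-1344) - 223/4 = -24896*(-1/1344) - 223/4 = 389/21 - 223/4 = -3127/84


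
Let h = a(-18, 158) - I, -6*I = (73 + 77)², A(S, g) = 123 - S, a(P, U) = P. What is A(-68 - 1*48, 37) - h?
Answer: -3493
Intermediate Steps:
I = -3750 (I = -(73 + 77)²/6 = -⅙*150² = -⅙*22500 = -3750)
h = 3732 (h = -18 - 1*(-3750) = -18 + 3750 = 3732)
A(-68 - 1*48, 37) - h = (123 - (-68 - 1*48)) - 1*3732 = (123 - (-68 - 48)) - 3732 = (123 - 1*(-116)) - 3732 = (123 + 116) - 3732 = 239 - 3732 = -3493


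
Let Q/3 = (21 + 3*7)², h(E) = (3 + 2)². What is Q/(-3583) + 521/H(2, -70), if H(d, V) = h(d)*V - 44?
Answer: -11360591/6427902 ≈ -1.7674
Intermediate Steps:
h(E) = 25 (h(E) = 5² = 25)
H(d, V) = -44 + 25*V (H(d, V) = 25*V - 44 = -44 + 25*V)
Q = 5292 (Q = 3*(21 + 3*7)² = 3*(21 + 21)² = 3*42² = 3*1764 = 5292)
Q/(-3583) + 521/H(2, -70) = 5292/(-3583) + 521/(-44 + 25*(-70)) = 5292*(-1/3583) + 521/(-44 - 1750) = -5292/3583 + 521/(-1794) = -5292/3583 + 521*(-1/1794) = -5292/3583 - 521/1794 = -11360591/6427902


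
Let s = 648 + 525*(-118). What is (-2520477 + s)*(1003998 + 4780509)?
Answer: -14934318697953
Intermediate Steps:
s = -61302 (s = 648 - 61950 = -61302)
(-2520477 + s)*(1003998 + 4780509) = (-2520477 - 61302)*(1003998 + 4780509) = -2581779*5784507 = -14934318697953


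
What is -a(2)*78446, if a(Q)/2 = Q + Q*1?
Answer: -627568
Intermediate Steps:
a(Q) = 4*Q (a(Q) = 2*(Q + Q*1) = 2*(Q + Q) = 2*(2*Q) = 4*Q)
-a(2)*78446 = -4*2*78446 = -1*8*78446 = -8*78446 = -627568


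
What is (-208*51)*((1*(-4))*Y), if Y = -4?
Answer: -169728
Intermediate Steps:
(-208*51)*((1*(-4))*Y) = (-208*51)*((1*(-4))*(-4)) = -(-42432)*(-4) = -10608*16 = -169728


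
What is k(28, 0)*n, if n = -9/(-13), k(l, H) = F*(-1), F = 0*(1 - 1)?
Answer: 0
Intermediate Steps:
F = 0 (F = 0*0 = 0)
k(l, H) = 0 (k(l, H) = 0*(-1) = 0)
n = 9/13 (n = -9*(-1/13) = 9/13 ≈ 0.69231)
k(28, 0)*n = 0*(9/13) = 0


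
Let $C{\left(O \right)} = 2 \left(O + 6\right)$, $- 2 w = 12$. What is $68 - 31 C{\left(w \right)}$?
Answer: $68$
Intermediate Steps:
$w = -6$ ($w = \left(- \frac{1}{2}\right) 12 = -6$)
$C{\left(O \right)} = 12 + 2 O$ ($C{\left(O \right)} = 2 \left(6 + O\right) = 12 + 2 O$)
$68 - 31 C{\left(w \right)} = 68 - 31 \left(12 + 2 \left(-6\right)\right) = 68 - 31 \left(12 - 12\right) = 68 - 0 = 68 + 0 = 68$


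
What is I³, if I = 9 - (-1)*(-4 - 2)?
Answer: 27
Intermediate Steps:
I = 3 (I = 9 - (-1)*(-6) = 9 - 1*6 = 9 - 6 = 3)
I³ = 3³ = 27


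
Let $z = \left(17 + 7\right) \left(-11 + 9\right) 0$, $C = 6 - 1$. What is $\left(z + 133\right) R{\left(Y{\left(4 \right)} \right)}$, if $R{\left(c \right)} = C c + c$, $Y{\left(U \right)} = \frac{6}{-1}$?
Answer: $-4788$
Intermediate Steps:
$C = 5$
$Y{\left(U \right)} = -6$ ($Y{\left(U \right)} = 6 \left(-1\right) = -6$)
$z = 0$ ($z = 24 \left(-2\right) 0 = \left(-48\right) 0 = 0$)
$R{\left(c \right)} = 6 c$ ($R{\left(c \right)} = 5 c + c = 6 c$)
$\left(z + 133\right) R{\left(Y{\left(4 \right)} \right)} = \left(0 + 133\right) 6 \left(-6\right) = 133 \left(-36\right) = -4788$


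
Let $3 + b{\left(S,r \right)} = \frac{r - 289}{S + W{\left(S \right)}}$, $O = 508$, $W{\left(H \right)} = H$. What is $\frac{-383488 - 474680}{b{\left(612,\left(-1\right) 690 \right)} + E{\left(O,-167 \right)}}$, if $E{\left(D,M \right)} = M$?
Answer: $\frac{1050397632}{209059} \approx 5024.4$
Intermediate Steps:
$b{\left(S,r \right)} = -3 + \frac{-289 + r}{2 S}$ ($b{\left(S,r \right)} = -3 + \frac{r - 289}{S + S} = -3 + \frac{-289 + r}{2 S}$)
$\frac{-383488 - 474680}{b{\left(612,\left(-1\right) 690 \right)} + E{\left(O,-167 \right)}} = \frac{-383488 - 474680}{\frac{-289 - 690 - 3672}{2 \cdot 612} - 167} = - \frac{858168}{\frac{1}{2} \cdot \frac{1}{612} \left(-289 - 690 - 3672\right) - 167} = - \frac{858168}{\frac{1}{2} \cdot \frac{1}{612} \left(-4651\right) - 167} = - \frac{858168}{- \frac{4651}{1224} - 167} = - \frac{858168}{- \frac{209059}{1224}} = \left(-858168\right) \left(- \frac{1224}{209059}\right) = \frac{1050397632}{209059}$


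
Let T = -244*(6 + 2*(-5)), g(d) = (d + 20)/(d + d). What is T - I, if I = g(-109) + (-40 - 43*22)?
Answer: 427627/218 ≈ 1961.6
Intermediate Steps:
g(d) = (20 + d)/(2*d) (g(d) = (20 + d)/((2*d)) = (20 + d)*(1/(2*d)) = (20 + d)/(2*d))
I = -214859/218 (I = (1/2)*(20 - 109)/(-109) + (-40 - 43*22) = (1/2)*(-1/109)*(-89) + (-40 - 946) = 89/218 - 986 = -214859/218 ≈ -985.59)
T = 976 (T = -244*(6 - 10) = -244*(-4) = 976)
T - I = 976 - 1*(-214859/218) = 976 + 214859/218 = 427627/218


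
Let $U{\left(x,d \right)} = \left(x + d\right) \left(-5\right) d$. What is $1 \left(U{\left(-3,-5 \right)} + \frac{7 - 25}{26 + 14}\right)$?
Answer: $- \frac{4009}{20} \approx -200.45$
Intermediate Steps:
$U{\left(x,d \right)} = d \left(- 5 d - 5 x\right)$ ($U{\left(x,d \right)} = \left(d + x\right) \left(-5\right) d = \left(- 5 d - 5 x\right) d = d \left(- 5 d - 5 x\right)$)
$1 \left(U{\left(-3,-5 \right)} + \frac{7 - 25}{26 + 14}\right) = 1 \left(\left(-5\right) \left(-5\right) \left(-5 - 3\right) + \frac{7 - 25}{26 + 14}\right) = 1 \left(\left(-5\right) \left(-5\right) \left(-8\right) - \frac{18}{40}\right) = 1 \left(-200 - \frac{9}{20}\right) = 1 \left(- \frac{4009}{20}\right) = - \frac{4009}{20}$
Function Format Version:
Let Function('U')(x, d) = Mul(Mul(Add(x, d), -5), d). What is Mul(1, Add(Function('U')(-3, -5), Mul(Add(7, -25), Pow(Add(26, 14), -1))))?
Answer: Rational(-4009, 20) ≈ -200.45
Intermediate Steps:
Function('U')(x, d) = Mul(d, Add(Mul(-5, d), Mul(-5, x))) (Function('U')(x, d) = Mul(Mul(Add(d, x), -5), d) = Mul(Add(Mul(-5, d), Mul(-5, x)), d) = Mul(d, Add(Mul(-5, d), Mul(-5, x))))
Mul(1, Add(Function('U')(-3, -5), Mul(Add(7, -25), Pow(Add(26, 14), -1)))) = Mul(1, Add(Mul(-5, -5, Add(-5, -3)), Mul(Add(7, -25), Pow(Add(26, 14), -1)))) = Mul(1, Add(Mul(-5, -5, -8), Mul(-18, Pow(40, -1)))) = Mul(1, Add(-200, Mul(-18, Rational(1, 40)))) = Mul(1, Add(-200, Rational(-9, 20))) = Mul(1, Rational(-4009, 20)) = Rational(-4009, 20)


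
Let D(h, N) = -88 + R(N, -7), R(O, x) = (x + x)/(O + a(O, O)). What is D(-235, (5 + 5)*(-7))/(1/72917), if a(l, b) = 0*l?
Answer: -32010563/5 ≈ -6.4021e+6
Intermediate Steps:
a(l, b) = 0
R(O, x) = 2*x/O (R(O, x) = (x + x)/(O + 0) = (2*x)/O = 2*x/O)
D(h, N) = -88 - 14/N (D(h, N) = -88 + 2*(-7)/N = -88 - 14/N)
D(-235, (5 + 5)*(-7))/(1/72917) = (-88 - 14*(-1/(7*(5 + 5))))/(1/72917) = (-88 - 14/(10*(-7)))/(1/72917) = (-88 - 14/(-70))*72917 = (-88 - 14*(-1/70))*72917 = (-88 + 1/5)*72917 = -439/5*72917 = -32010563/5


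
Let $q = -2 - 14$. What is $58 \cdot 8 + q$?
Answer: $448$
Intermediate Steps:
$q = -16$
$58 \cdot 8 + q = 58 \cdot 8 - 16 = 464 - 16 = 448$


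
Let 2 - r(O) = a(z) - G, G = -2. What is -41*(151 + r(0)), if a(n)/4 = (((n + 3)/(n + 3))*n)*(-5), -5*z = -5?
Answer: -7011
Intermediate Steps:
z = 1 (z = -⅕*(-5) = 1)
a(n) = -20*n (a(n) = 4*((((n + 3)/(n + 3))*n)*(-5)) = 4*((((3 + n)/(3 + n))*n)*(-5)) = 4*((1*n)*(-5)) = 4*(n*(-5)) = 4*(-5*n) = -20*n)
r(O) = 20 (r(O) = 2 - (-20*1 - 1*(-2)) = 2 - (-20 + 2) = 2 - 1*(-18) = 2 + 18 = 20)
-41*(151 + r(0)) = -41*(151 + 20) = -41*171 = -7011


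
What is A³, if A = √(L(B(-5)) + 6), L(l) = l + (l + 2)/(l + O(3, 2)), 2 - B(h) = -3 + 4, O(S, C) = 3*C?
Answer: 104*√91/49 ≈ 20.247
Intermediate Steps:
B(h) = 1 (B(h) = 2 - (-3 + 4) = 2 - 1*1 = 2 - 1 = 1)
L(l) = l + (2 + l)/(6 + l) (L(l) = l + (l + 2)/(l + 3*2) = l + (2 + l)/(l + 6) = l + (2 + l)/(6 + l))
A = 2*√91/7 (A = √((2 + 1² + 7*1)/(6 + 1) + 6) = √((2 + 1 + 7)/7 + 6) = √((⅐)*10 + 6) = √(10/7 + 6) = √(52/7) = 2*√91/7 ≈ 2.7255)
A³ = (2*√91/7)³ = 104*√91/49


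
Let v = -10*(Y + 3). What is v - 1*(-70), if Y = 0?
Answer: 40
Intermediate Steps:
v = -30 (v = -10*(0 + 3) = -10*3 = -30)
v - 1*(-70) = -30 - 1*(-70) = -30 + 70 = 40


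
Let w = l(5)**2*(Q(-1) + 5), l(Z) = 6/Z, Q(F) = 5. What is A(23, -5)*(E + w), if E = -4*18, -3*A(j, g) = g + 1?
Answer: -384/5 ≈ -76.800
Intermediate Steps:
A(j, g) = -1/3 - g/3 (A(j, g) = -(g + 1)/3 = -(1 + g)/3 = -1/3 - g/3)
E = -72
w = 72/5 (w = (6/5)**2*(5 + 5) = (6*(1/5))**2*10 = (6/5)**2*10 = (36/25)*10 = 72/5 ≈ 14.400)
A(23, -5)*(E + w) = (-1/3 - 1/3*(-5))*(-72 + 72/5) = (-1/3 + 5/3)*(-288/5) = (4/3)*(-288/5) = -384/5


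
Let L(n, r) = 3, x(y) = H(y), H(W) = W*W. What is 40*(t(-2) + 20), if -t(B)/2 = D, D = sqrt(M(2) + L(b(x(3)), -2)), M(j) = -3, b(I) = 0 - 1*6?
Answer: 800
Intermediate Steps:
H(W) = W**2
x(y) = y**2
b(I) = -6 (b(I) = 0 - 6 = -6)
D = 0 (D = sqrt(-3 + 3) = sqrt(0) = 0)
t(B) = 0 (t(B) = -2*0 = 0)
40*(t(-2) + 20) = 40*(0 + 20) = 40*20 = 800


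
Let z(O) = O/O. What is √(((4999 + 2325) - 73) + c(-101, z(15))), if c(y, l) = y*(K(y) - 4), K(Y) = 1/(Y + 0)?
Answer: 2*√1914 ≈ 87.499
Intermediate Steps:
K(Y) = 1/Y
z(O) = 1
c(y, l) = y*(-4 + 1/y) (c(y, l) = y*(1/y - 4) = y*(-4 + 1/y))
√(((4999 + 2325) - 73) + c(-101, z(15))) = √(((4999 + 2325) - 73) + (1 - 4*(-101))) = √((7324 - 73) + (1 + 404)) = √(7251 + 405) = √7656 = 2*√1914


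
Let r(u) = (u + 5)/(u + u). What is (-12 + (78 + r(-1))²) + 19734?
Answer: 25498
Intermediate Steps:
r(u) = (5 + u)/(2*u) (r(u) = (5 + u)/((2*u)) = (5 + u)*(1/(2*u)) = (5 + u)/(2*u))
(-12 + (78 + r(-1))²) + 19734 = (-12 + (78 + (½)*(5 - 1)/(-1))²) + 19734 = (-12 + (78 + (½)*(-1)*4)²) + 19734 = (-12 + (78 - 2)²) + 19734 = (-12 + 76²) + 19734 = (-12 + 5776) + 19734 = 5764 + 19734 = 25498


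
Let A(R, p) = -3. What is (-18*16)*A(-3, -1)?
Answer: 864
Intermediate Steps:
(-18*16)*A(-3, -1) = -18*16*(-3) = -288*(-3) = 864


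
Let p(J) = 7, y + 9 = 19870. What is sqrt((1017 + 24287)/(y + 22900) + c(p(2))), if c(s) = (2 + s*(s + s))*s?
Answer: 2*sqrt(320258552261)/42761 ≈ 26.469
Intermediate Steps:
y = 19861 (y = -9 + 19870 = 19861)
c(s) = s*(2 + 2*s**2) (c(s) = (2 + s*(2*s))*s = (2 + 2*s**2)*s = s*(2 + 2*s**2))
sqrt((1017 + 24287)/(y + 22900) + c(p(2))) = sqrt((1017 + 24287)/(19861 + 22900) + 2*7*(1 + 7**2)) = sqrt(25304/42761 + 2*7*(1 + 49)) = sqrt(25304*(1/42761) + 2*7*50) = sqrt(25304/42761 + 700) = sqrt(29958004/42761) = 2*sqrt(320258552261)/42761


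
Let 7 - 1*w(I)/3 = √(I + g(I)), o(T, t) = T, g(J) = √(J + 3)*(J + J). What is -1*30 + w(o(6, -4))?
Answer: -9 - 3*√42 ≈ -28.442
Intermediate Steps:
g(J) = 2*J*√(3 + J) (g(J) = √(3 + J)*(2*J) = 2*J*√(3 + J))
w(I) = 21 - 3*√(I + 2*I*√(3 + I))
-1*30 + w(o(6, -4)) = -1*30 + (21 - 3*√6*√(1 + 2*√(3 + 6))) = -30 + (21 - 3*√6*√(1 + 2*√9)) = -30 + (21 - 3*√6*√(1 + 2*3)) = -30 + (21 - 3*√6*√(1 + 6)) = -30 + (21 - 3*√42) = -9 - 3*√42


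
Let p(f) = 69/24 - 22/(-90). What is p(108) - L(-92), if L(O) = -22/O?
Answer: 23849/8280 ≈ 2.8803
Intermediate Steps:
p(f) = 1123/360 (p(f) = 69*(1/24) - 22*(-1/90) = 23/8 + 11/45 = 1123/360)
p(108) - L(-92) = 1123/360 - (-22)/(-92) = 1123/360 - (-22)*(-1)/92 = 1123/360 - 1*11/46 = 1123/360 - 11/46 = 23849/8280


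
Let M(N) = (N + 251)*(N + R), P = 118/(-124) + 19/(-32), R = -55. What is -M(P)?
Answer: 13880717687/984064 ≈ 14106.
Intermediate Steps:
P = -1533/992 (P = 118*(-1/124) + 19*(-1/32) = -59/62 - 19/32 = -1533/992 ≈ -1.5454)
M(N) = (-55 + N)*(251 + N) (M(N) = (N + 251)*(N - 55) = (251 + N)*(-55 + N) = (-55 + N)*(251 + N))
-M(P) = -(-13805 + (-1533/992)**2 + 196*(-1533/992)) = -(-13805 + 2350089/984064 - 75117/248) = -1*(-13880717687/984064) = 13880717687/984064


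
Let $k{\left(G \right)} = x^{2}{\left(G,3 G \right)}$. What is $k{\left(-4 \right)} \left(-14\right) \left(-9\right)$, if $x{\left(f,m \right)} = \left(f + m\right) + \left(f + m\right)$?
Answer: $129024$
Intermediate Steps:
$x{\left(f,m \right)} = 2 f + 2 m$
$k{\left(G \right)} = 64 G^{2}$ ($k{\left(G \right)} = \left(2 G + 2 \cdot 3 G\right)^{2} = \left(2 G + 6 G\right)^{2} = \left(8 G\right)^{2} = 64 G^{2}$)
$k{\left(-4 \right)} \left(-14\right) \left(-9\right) = 64 \left(-4\right)^{2} \left(-14\right) \left(-9\right) = 64 \cdot 16 \left(-14\right) \left(-9\right) = 1024 \left(-14\right) \left(-9\right) = \left(-14336\right) \left(-9\right) = 129024$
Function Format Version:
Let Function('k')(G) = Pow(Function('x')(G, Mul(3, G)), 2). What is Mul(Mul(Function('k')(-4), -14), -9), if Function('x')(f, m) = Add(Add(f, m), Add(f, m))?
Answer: 129024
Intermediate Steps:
Function('x')(f, m) = Add(Mul(2, f), Mul(2, m))
Function('k')(G) = Mul(64, Pow(G, 2)) (Function('k')(G) = Pow(Add(Mul(2, G), Mul(2, Mul(3, G))), 2) = Pow(Add(Mul(2, G), Mul(6, G)), 2) = Pow(Mul(8, G), 2) = Mul(64, Pow(G, 2)))
Mul(Mul(Function('k')(-4), -14), -9) = Mul(Mul(Mul(64, Pow(-4, 2)), -14), -9) = Mul(Mul(Mul(64, 16), -14), -9) = Mul(Mul(1024, -14), -9) = Mul(-14336, -9) = 129024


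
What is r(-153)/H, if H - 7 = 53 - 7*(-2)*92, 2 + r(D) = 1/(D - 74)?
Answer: -455/305996 ≈ -0.0014869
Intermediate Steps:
r(D) = -2 + 1/(-74 + D) (r(D) = -2 + 1/(D - 74) = -2 + 1/(-74 + D))
H = 1348 (H = 7 + (53 - 7*(-2)*92) = 7 + (53 + 14*92) = 7 + (53 + 1288) = 7 + 1341 = 1348)
r(-153)/H = ((149 - 2*(-153))/(-74 - 153))/1348 = ((149 + 306)/(-227))*(1/1348) = -1/227*455*(1/1348) = -455/227*1/1348 = -455/305996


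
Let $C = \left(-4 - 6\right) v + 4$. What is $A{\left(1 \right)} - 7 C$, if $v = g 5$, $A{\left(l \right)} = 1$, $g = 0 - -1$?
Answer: $323$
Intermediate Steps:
$g = 1$ ($g = 0 + 1 = 1$)
$v = 5$ ($v = 1 \cdot 5 = 5$)
$C = -46$ ($C = \left(-4 - 6\right) 5 + 4 = \left(-10\right) 5 + 4 = -50 + 4 = -46$)
$A{\left(1 \right)} - 7 C = 1 - -322 = 1 + 322 = 323$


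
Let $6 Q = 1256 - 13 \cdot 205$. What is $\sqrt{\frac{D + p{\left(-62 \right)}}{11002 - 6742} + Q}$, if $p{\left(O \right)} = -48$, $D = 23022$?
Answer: $\frac{i \sqrt{260237010}}{1065} \approx 15.147 i$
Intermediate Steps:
$Q = - \frac{1409}{6}$ ($Q = \frac{1256 - 13 \cdot 205}{6} = \frac{1256 - 2665}{6} = \frac{1}{6} \left(-1409\right) = - \frac{1409}{6} \approx -234.83$)
$\sqrt{\frac{D + p{\left(-62 \right)}}{11002 - 6742} + Q} = \sqrt{\frac{23022 - 48}{11002 - 6742} - \frac{1409}{6}} = \sqrt{\frac{22974}{4260} - \frac{1409}{6}} = \sqrt{22974 \cdot \frac{1}{4260} - \frac{1409}{6}} = \sqrt{\frac{3829}{710} - \frac{1409}{6}} = \sqrt{- \frac{244354}{1065}} = \frac{i \sqrt{260237010}}{1065}$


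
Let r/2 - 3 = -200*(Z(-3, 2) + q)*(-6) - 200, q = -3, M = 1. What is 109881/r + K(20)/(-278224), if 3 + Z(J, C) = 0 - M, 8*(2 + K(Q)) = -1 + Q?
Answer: -122286151167/19135133824 ≈ -6.3907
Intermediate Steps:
K(Q) = -17/8 + Q/8 (K(Q) = -2 + (-1 + Q)/8 = -2 + (-⅛ + Q/8) = -17/8 + Q/8)
Z(J, C) = -4 (Z(J, C) = -3 + (0 - 1*1) = -3 + (0 - 1) = -3 - 1 = -4)
r = -17194 (r = 6 + 2*(-200*(-4 - 3)*(-6) - 200) = 6 + 2*(-(-1400)*(-6) - 200) = 6 + 2*(-200*42 - 200) = 6 + 2*(-8400 - 200) = 6 + 2*(-8600) = 6 - 17200 = -17194)
109881/r + K(20)/(-278224) = 109881/(-17194) + (-17/8 + (⅛)*20)/(-278224) = 109881*(-1/17194) + (-17/8 + 5/2)*(-1/278224) = -109881/17194 + (3/8)*(-1/278224) = -109881/17194 - 3/2225792 = -122286151167/19135133824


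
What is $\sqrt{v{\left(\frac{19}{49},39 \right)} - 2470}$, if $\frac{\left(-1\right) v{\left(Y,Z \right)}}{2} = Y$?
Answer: $\frac{6 i \sqrt{3363}}{7} \approx 49.707 i$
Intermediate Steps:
$v{\left(Y,Z \right)} = - 2 Y$
$\sqrt{v{\left(\frac{19}{49},39 \right)} - 2470} = \sqrt{- 2 \cdot \frac{19}{49} - 2470} = \sqrt{- 2 \cdot 19 \cdot \frac{1}{49} - 2470} = \sqrt{\left(-2\right) \frac{19}{49} - 2470} = \sqrt{- \frac{38}{49} - 2470} = \sqrt{- \frac{121068}{49}} = \frac{6 i \sqrt{3363}}{7}$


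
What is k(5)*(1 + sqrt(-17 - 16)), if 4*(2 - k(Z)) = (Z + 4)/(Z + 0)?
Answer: 31/20 + 31*I*sqrt(33)/20 ≈ 1.55 + 8.9041*I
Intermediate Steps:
k(Z) = 2 - (4 + Z)/(4*Z) (k(Z) = 2 - (Z + 4)/(4*(Z + 0)) = 2 - (4 + Z)/(4*Z))
k(5)*(1 + sqrt(-17 - 16)) = (7/4 - 1/5)*(1 + sqrt(-17 - 16)) = (7/4 - 1*1/5)*(1 + sqrt(-33)) = (7/4 - 1/5)*(1 + I*sqrt(33)) = 31*(1 + I*sqrt(33))/20 = 31/20 + 31*I*sqrt(33)/20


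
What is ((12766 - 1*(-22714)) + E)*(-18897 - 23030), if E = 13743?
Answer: -2063772721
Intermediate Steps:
((12766 - 1*(-22714)) + E)*(-18897 - 23030) = ((12766 - 1*(-22714)) + 13743)*(-18897 - 23030) = ((12766 + 22714) + 13743)*(-41927) = (35480 + 13743)*(-41927) = 49223*(-41927) = -2063772721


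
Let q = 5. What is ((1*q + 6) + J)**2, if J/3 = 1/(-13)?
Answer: 19600/169 ≈ 115.98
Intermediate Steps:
J = -3/13 (J = 3/(-13) = 3*(-1/13) = -3/13 ≈ -0.23077)
((1*q + 6) + J)**2 = ((1*5 + 6) - 3/13)**2 = ((5 + 6) - 3/13)**2 = (11 - 3/13)**2 = (140/13)**2 = 19600/169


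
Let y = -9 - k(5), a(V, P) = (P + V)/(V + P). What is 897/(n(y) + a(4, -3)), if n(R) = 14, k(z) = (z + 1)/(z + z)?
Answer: 299/5 ≈ 59.800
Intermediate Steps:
a(V, P) = 1 (a(V, P) = (P + V)/(P + V) = 1)
k(z) = (1 + z)/(2*z) (k(z) = (1 + z)/((2*z)) = (1 + z)*(1/(2*z)) = (1 + z)/(2*z))
y = -48/5 (y = -9 - (1 + 5)/(2*5) = -9 - 6/(2*5) = -9 - 1*⅗ = -9 - ⅗ = -48/5 ≈ -9.6000)
897/(n(y) + a(4, -3)) = 897/(14 + 1) = 897/15 = (1/15)*897 = 299/5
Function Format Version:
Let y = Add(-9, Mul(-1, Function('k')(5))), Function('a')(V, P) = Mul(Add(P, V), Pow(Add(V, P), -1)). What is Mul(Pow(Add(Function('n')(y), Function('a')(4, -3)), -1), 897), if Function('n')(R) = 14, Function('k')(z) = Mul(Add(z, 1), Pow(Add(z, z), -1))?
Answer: Rational(299, 5) ≈ 59.800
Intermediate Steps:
Function('a')(V, P) = 1 (Function('a')(V, P) = Mul(Add(P, V), Pow(Add(P, V), -1)) = 1)
Function('k')(z) = Mul(Rational(1, 2), Pow(z, -1), Add(1, z)) (Function('k')(z) = Mul(Add(1, z), Pow(Mul(2, z), -1)) = Mul(Add(1, z), Mul(Rational(1, 2), Pow(z, -1))) = Mul(Rational(1, 2), Pow(z, -1), Add(1, z)))
y = Rational(-48, 5) (y = Add(-9, Mul(-1, Mul(Rational(1, 2), Pow(5, -1), Add(1, 5)))) = Add(-9, Mul(-1, Mul(Rational(1, 2), Rational(1, 5), 6))) = Add(-9, Mul(-1, Rational(3, 5))) = Add(-9, Rational(-3, 5)) = Rational(-48, 5) ≈ -9.6000)
Mul(Pow(Add(Function('n')(y), Function('a')(4, -3)), -1), 897) = Mul(Pow(Add(14, 1), -1), 897) = Mul(Pow(15, -1), 897) = Mul(Rational(1, 15), 897) = Rational(299, 5)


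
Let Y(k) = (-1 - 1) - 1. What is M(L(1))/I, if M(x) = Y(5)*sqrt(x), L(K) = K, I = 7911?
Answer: -1/2637 ≈ -0.00037922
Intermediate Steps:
Y(k) = -3 (Y(k) = -2 - 1 = -3)
M(x) = -3*sqrt(x)
M(L(1))/I = -3*sqrt(1)/7911 = -3*1*(1/7911) = -3*1/7911 = -1/2637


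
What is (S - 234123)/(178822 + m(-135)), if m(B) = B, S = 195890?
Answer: -2249/10511 ≈ -0.21397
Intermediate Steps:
(S - 234123)/(178822 + m(-135)) = (195890 - 234123)/(178822 - 135) = -38233/178687 = -38233*1/178687 = -2249/10511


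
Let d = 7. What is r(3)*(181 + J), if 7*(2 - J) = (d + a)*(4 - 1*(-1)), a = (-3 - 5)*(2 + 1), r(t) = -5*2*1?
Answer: -13660/7 ≈ -1951.4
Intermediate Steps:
r(t) = -10 (r(t) = -10*1 = -10)
a = -24 (a = -8*3 = -24)
J = 99/7 (J = 2 - (7 - 24)*(4 - 1*(-1))/7 = 2 - (-17)*(4 + 1)/7 = 2 - (-17)*5/7 = 2 - 1/7*(-85) = 2 + 85/7 = 99/7 ≈ 14.143)
r(3)*(181 + J) = -10*(181 + 99/7) = -10*1366/7 = -13660/7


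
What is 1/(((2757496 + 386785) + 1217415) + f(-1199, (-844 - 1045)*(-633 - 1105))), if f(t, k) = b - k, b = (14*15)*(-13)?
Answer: 1/1075884 ≈ 9.2947e-7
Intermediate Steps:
b = -2730 (b = 210*(-13) = -2730)
f(t, k) = -2730 - k
1/(((2757496 + 386785) + 1217415) + f(-1199, (-844 - 1045)*(-633 - 1105))) = 1/(((2757496 + 386785) + 1217415) + (-2730 - (-844 - 1045)*(-633 - 1105))) = 1/((3144281 + 1217415) + (-2730 - (-1889)*(-1738))) = 1/(4361696 + (-2730 - 1*3283082)) = 1/(4361696 + (-2730 - 3283082)) = 1/(4361696 - 3285812) = 1/1075884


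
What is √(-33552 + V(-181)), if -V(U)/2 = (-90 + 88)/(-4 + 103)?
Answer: 2*I*√9134521/33 ≈ 183.17*I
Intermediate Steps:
V(U) = 4/99 (V(U) = -2*(-90 + 88)/(-4 + 103) = -(-4)/99 = -2*(-2/99) = 4/99)
√(-33552 + V(-181)) = √(-33552 + 4/99) = √(-3321644/99) = 2*I*√9134521/33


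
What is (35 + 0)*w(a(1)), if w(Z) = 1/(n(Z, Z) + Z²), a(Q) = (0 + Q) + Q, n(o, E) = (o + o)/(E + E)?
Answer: 7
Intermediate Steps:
n(o, E) = o/E (n(o, E) = (2*o)/((2*E)) = (2*o)*(1/(2*E)) = o/E)
a(Q) = 2*Q (a(Q) = Q + Q = 2*Q)
w(Z) = 1/(1 + Z²) (w(Z) = 1/(Z/Z + Z²) = 1/(1 + Z²))
(35 + 0)*w(a(1)) = (35 + 0)/(1 + (2*1)²) = 35/(1 + 2²) = 35/(1 + 4) = 35/5 = 35*(⅕) = 7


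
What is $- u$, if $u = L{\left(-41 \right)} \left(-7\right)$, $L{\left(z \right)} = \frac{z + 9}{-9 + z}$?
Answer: $\frac{112}{25} \approx 4.48$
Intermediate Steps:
$L{\left(z \right)} = \frac{9 + z}{-9 + z}$
$u = - \frac{112}{25}$ ($u = \frac{9 - 41}{-9 - 41} \left(-7\right) = \frac{1}{-50} \left(-32\right) \left(-7\right) = \left(- \frac{1}{50}\right) \left(-32\right) \left(-7\right) = \frac{16}{25} \left(-7\right) = - \frac{112}{25} \approx -4.48$)
$- u = \left(-1\right) \left(- \frac{112}{25}\right) = \frac{112}{25}$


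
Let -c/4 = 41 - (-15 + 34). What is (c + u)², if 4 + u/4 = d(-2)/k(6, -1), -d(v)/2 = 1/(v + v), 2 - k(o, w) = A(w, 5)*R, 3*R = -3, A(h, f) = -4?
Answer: 11025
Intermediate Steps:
R = -1 (R = (⅓)*(-3) = -1)
k(o, w) = -2 (k(o, w) = 2 - (-4)*(-1) = 2 - 1*4 = 2 - 4 = -2)
d(v) = -1/v (d(v) = -2/(v + v) = -2*1/(2*v) = -1/v)
c = -88 (c = -4*(41 - (-15 + 34)) = -4*(41 - 1*19) = -4*(41 - 19) = -4*22 = -88)
u = -17 (u = -16 + 4*(-1/(-2)/(-2)) = -16 + 4*(-1*(-½)*(-½)) = -16 + 4*((½)*(-½)) = -16 + 4*(-¼) = -16 - 1 = -17)
(c + u)² = (-88 - 17)² = (-105)² = 11025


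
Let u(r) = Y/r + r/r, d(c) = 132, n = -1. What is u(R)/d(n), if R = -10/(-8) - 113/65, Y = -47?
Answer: 12347/16764 ≈ 0.73652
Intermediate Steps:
R = -127/260 (R = -10*(-⅛) - 113*1/65 = 5/4 - 113/65 = -127/260 ≈ -0.48846)
u(r) = 1 - 47/r (u(r) = -47/r + r/r = -47/r + 1 = 1 - 47/r)
u(R)/d(n) = ((-47 - 127/260)/(-127/260))/132 = -260/127*(-12347/260)*(1/132) = (12347/127)*(1/132) = 12347/16764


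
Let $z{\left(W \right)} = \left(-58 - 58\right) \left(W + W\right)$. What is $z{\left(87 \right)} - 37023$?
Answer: $-57207$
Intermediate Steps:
$z{\left(W \right)} = - 232 W$ ($z{\left(W \right)} = - 116 \cdot 2 W = - 232 W$)
$z{\left(87 \right)} - 37023 = \left(-232\right) 87 - 37023 = -20184 - 37023 = -57207$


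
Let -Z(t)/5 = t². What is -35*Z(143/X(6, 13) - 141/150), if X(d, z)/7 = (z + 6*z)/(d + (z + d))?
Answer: 131033809/34300 ≈ 3820.2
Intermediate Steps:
X(d, z) = 49*z/(z + 2*d) (X(d, z) = 7*((z + 6*z)/(d + (z + d))) = 7*((7*z)/(d + (d + z))) = 7*((7*z)/(z + 2*d)) = 7*(7*z/(z + 2*d)) = 49*z/(z + 2*d))
Z(t) = -5*t²
-35*Z(143/X(6, 13) - 141/150) = -(-175)*(143/((49*13/(13 + 2*6))) - 141/150)² = -(-175)*(143/((49*13/(13 + 12))) - 141*1/150)² = -(-175)*(143/((49*13/25)) - 47/50)² = -(-175)*(143/((49*13*(1/25))) - 47/50)² = -(-175)*(143/(637/25) - 47/50)² = -(-175)*(143*(25/637) - 47/50)² = -(-175)*(275/49 - 47/50)² = -(-175)*(11447/2450)² = -(-175)*131033809/6002500 = -35*(-131033809/1200500) = 131033809/34300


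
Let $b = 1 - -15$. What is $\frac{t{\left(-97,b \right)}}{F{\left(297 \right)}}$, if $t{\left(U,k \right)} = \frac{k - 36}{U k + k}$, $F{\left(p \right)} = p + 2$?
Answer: $\frac{5}{114816} \approx 4.3548 \cdot 10^{-5}$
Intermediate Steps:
$b = 16$ ($b = 1 + 15 = 16$)
$F{\left(p \right)} = 2 + p$
$t{\left(U,k \right)} = \frac{-36 + k}{k + U k}$
$\frac{t{\left(-97,b \right)}}{F{\left(297 \right)}} = \frac{\frac{1}{16} \frac{1}{1 - 97} \left(-36 + 16\right)}{2 + 297} = \frac{\frac{1}{16} \frac{1}{-96} \left(-20\right)}{299} = \frac{1}{16} \left(- \frac{1}{96}\right) \left(-20\right) \frac{1}{299} = \frac{5}{384} \cdot \frac{1}{299} = \frac{5}{114816}$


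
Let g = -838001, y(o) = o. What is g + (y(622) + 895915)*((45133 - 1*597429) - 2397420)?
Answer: -2644530371493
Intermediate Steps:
g + (y(622) + 895915)*((45133 - 1*597429) - 2397420) = -838001 + (622 + 895915)*((45133 - 1*597429) - 2397420) = -838001 + 896537*((45133 - 597429) - 2397420) = -838001 + 896537*(-552296 - 2397420) = -838001 + 896537*(-2949716) = -838001 - 2644529533492 = -2644530371493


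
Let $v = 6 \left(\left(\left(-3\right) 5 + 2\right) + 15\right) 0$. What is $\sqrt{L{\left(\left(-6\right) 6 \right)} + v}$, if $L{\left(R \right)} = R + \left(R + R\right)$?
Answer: $6 i \sqrt{3} \approx 10.392 i$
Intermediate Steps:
$L{\left(R \right)} = 3 R$ ($L{\left(R \right)} = R + 2 R = 3 R$)
$v = 0$ ($v = 6 \left(\left(-15 + 2\right) + 15\right) 0 = 6 \left(-13 + 15\right) 0 = 6 \cdot 2 \cdot 0 = 6 \cdot 0 = 0$)
$\sqrt{L{\left(\left(-6\right) 6 \right)} + v} = \sqrt{3 \left(\left(-6\right) 6\right) + 0} = \sqrt{3 \left(-36\right) + 0} = \sqrt{-108 + 0} = \sqrt{-108} = 6 i \sqrt{3}$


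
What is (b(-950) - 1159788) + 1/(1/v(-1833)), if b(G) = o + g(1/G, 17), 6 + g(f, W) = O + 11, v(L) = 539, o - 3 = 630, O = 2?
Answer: -1158609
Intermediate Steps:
o = 633 (o = 3 + 630 = 633)
g(f, W) = 7 (g(f, W) = -6 + (2 + 11) = -6 + 13 = 7)
b(G) = 640 (b(G) = 633 + 7 = 640)
(b(-950) - 1159788) + 1/(1/v(-1833)) = (640 - 1159788) + 1/(1/539) = -1159148 + 1/(1/539) = -1159148 + 539 = -1158609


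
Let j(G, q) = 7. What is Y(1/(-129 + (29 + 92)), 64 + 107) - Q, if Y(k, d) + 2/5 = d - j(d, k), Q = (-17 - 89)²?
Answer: -55362/5 ≈ -11072.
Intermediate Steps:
Q = 11236 (Q = (-106)² = 11236)
Y(k, d) = -37/5 + d (Y(k, d) = -⅖ + (d - 1*7) = -⅖ + (d - 7) = -⅖ + (-7 + d) = -37/5 + d)
Y(1/(-129 + (29 + 92)), 64 + 107) - Q = (-37/5 + (64 + 107)) - 1*11236 = (-37/5 + 171) - 11236 = 818/5 - 11236 = -55362/5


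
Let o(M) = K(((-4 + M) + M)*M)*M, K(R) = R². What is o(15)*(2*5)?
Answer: 22815000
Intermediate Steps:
o(M) = M³*(-4 + 2*M)² (o(M) = (((-4 + M) + M)*M)²*M = ((-4 + 2*M)*M)²*M = (M*(-4 + 2*M))²*M = (M²*(-4 + 2*M)²)*M = M³*(-4 + 2*M)²)
o(15)*(2*5) = (4*15³*(-2 + 15)²)*(2*5) = (4*3375*13²)*10 = (4*3375*169)*10 = 2281500*10 = 22815000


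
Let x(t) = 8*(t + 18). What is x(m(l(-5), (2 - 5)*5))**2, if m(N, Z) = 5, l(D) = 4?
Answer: 33856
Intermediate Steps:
x(t) = 144 + 8*t (x(t) = 8*(18 + t) = 144 + 8*t)
x(m(l(-5), (2 - 5)*5))**2 = (144 + 8*5)**2 = (144 + 40)**2 = 184**2 = 33856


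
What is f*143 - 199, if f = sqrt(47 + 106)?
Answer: -199 + 429*sqrt(17) ≈ 1569.8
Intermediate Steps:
f = 3*sqrt(17) (f = sqrt(153) = 3*sqrt(17) ≈ 12.369)
f*143 - 199 = (3*sqrt(17))*143 - 199 = 429*sqrt(17) - 199 = -199 + 429*sqrt(17)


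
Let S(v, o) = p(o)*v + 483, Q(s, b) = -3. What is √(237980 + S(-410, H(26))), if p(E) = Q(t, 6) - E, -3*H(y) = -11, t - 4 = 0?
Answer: √2170767/3 ≈ 491.12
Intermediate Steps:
t = 4 (t = 4 + 0 = 4)
H(y) = 11/3 (H(y) = -⅓*(-11) = 11/3)
p(E) = -3 - E
S(v, o) = 483 + v*(-3 - o) (S(v, o) = (-3 - o)*v + 483 = v*(-3 - o) + 483 = 483 + v*(-3 - o))
√(237980 + S(-410, H(26))) = √(237980 + (483 - 1*(-410)*(3 + 11/3))) = √(237980 + (483 - 1*(-410)*20/3)) = √(237980 + (483 + 8200/3)) = √(237980 + 9649/3) = √(723589/3) = √2170767/3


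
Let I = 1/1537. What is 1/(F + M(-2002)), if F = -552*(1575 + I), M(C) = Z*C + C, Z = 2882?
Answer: -1537/10207472694 ≈ -1.5058e-7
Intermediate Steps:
I = 1/1537 ≈ 0.00065062
M(C) = 2883*C (M(C) = 2882*C + C = 2883*C)
F = -1336268352/1537 (F = -552*(1575 + 1/1537) = -552*2420776/1537 = -1336268352/1537 ≈ -8.6940e+5)
1/(F + M(-2002)) = 1/(-1336268352/1537 + 2883*(-2002)) = 1/(-1336268352/1537 - 5771766) = 1/(-10207472694/1537) = -1537/10207472694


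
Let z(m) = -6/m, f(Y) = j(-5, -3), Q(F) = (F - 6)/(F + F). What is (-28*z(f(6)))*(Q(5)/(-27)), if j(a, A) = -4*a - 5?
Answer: 28/675 ≈ 0.041481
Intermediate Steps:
j(a, A) = -5 - 4*a
Q(F) = (-6 + F)/(2*F) (Q(F) = (-6 + F)/((2*F)) = (-6 + F)*(1/(2*F)) = (-6 + F)/(2*F))
f(Y) = 15 (f(Y) = -5 - 4*(-5) = -5 + 20 = 15)
(-28*z(f(6)))*(Q(5)/(-27)) = (-(-168)/15)*(((½)*(-6 + 5)/5)/(-27)) = (-(-168)/15)*(((½)*(⅕)*(-1))*(-1/27)) = (-28*(-⅖))*(-⅒*(-1/27)) = (56/5)*(1/270) = 28/675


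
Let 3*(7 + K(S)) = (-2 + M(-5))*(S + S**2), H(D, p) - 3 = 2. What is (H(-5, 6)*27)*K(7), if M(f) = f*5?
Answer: -68985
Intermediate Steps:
H(D, p) = 5 (H(D, p) = 3 + 2 = 5)
M(f) = 5*f
K(S) = -7 - 9*S - 9*S**2 (K(S) = -7 + ((-2 + 5*(-5))*(S + S**2))/3 = -7 + ((-2 - 25)*(S + S**2))/3 = -7 + (-27*(S + S**2))/3 = -7 + (-27*S - 27*S**2)/3 = -7 + (-9*S - 9*S**2) = -7 - 9*S - 9*S**2)
(H(-5, 6)*27)*K(7) = (5*27)*(-7 - 9*7 - 9*7**2) = 135*(-7 - 63 - 9*49) = 135*(-7 - 63 - 441) = 135*(-511) = -68985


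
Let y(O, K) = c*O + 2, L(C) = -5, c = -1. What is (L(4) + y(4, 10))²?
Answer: 49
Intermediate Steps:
y(O, K) = 2 - O (y(O, K) = -O + 2 = 2 - O)
(L(4) + y(4, 10))² = (-5 + (2 - 1*4))² = (-5 + (2 - 4))² = (-5 - 2)² = (-7)² = 49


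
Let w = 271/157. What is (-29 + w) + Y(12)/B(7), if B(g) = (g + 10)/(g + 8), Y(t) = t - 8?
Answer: -63374/2669 ≈ -23.744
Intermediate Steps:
Y(t) = -8 + t
w = 271/157 (w = 271*(1/157) = 271/157 ≈ 1.7261)
B(g) = (10 + g)/(8 + g)
(-29 + w) + Y(12)/B(7) = (-29 + 271/157) + (-8 + 12)/(((10 + 7)/(8 + 7))) = -4282/157 + 4/((17/15)) = -4282/157 + 4/(((1/15)*17)) = -4282/157 + 4/(17/15) = -4282/157 + 4*(15/17) = -4282/157 + 60/17 = -63374/2669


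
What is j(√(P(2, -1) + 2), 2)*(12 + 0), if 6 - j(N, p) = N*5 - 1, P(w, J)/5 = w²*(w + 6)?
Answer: 84 - 540*√2 ≈ -679.68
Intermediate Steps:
P(w, J) = 5*w²*(6 + w) (P(w, J) = 5*(w²*(w + 6)) = 5*(w²*(6 + w)) = 5*w²*(6 + w))
j(N, p) = 7 - 5*N (j(N, p) = 6 - (N*5 - 1) = 6 - (5*N - 1) = 6 - (-1 + 5*N) = 6 + (1 - 5*N) = 7 - 5*N)
j(√(P(2, -1) + 2), 2)*(12 + 0) = (7 - 5*√(5*2²*(6 + 2) + 2))*(12 + 0) = (7 - 5*√(5*4*8 + 2))*12 = (7 - 5*√(160 + 2))*12 = (7 - 45*√2)*12 = 84 - 540*√2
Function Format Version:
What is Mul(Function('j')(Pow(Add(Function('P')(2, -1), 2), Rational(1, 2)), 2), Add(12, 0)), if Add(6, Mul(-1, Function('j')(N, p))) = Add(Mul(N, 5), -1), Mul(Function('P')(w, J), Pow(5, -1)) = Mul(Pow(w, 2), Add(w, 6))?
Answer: Add(84, Mul(-540, Pow(2, Rational(1, 2)))) ≈ -679.68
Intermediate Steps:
Function('P')(w, J) = Mul(5, Pow(w, 2), Add(6, w)) (Function('P')(w, J) = Mul(5, Mul(Pow(w, 2), Add(w, 6))) = Mul(5, Mul(Pow(w, 2), Add(6, w))) = Mul(5, Pow(w, 2), Add(6, w)))
Function('j')(N, p) = Add(7, Mul(-5, N)) (Function('j')(N, p) = Add(6, Mul(-1, Add(Mul(N, 5), -1))) = Add(6, Mul(-1, Add(Mul(5, N), -1))) = Add(6, Mul(-1, Add(-1, Mul(5, N)))) = Add(6, Add(1, Mul(-5, N))) = Add(7, Mul(-5, N)))
Mul(Function('j')(Pow(Add(Function('P')(2, -1), 2), Rational(1, 2)), 2), Add(12, 0)) = Mul(Add(7, Mul(-5, Pow(Add(Mul(5, Pow(2, 2), Add(6, 2)), 2), Rational(1, 2)))), Add(12, 0)) = Mul(Add(7, Mul(-5, Pow(Add(Mul(5, 4, 8), 2), Rational(1, 2)))), 12) = Mul(Add(7, Mul(-5, Pow(Add(160, 2), Rational(1, 2)))), 12) = Mul(Add(7, Mul(-5, Pow(162, Rational(1, 2)))), 12) = Mul(Add(7, Mul(-5, Mul(9, Pow(2, Rational(1, 2))))), 12) = Mul(Add(7, Mul(-45, Pow(2, Rational(1, 2)))), 12) = Add(84, Mul(-540, Pow(2, Rational(1, 2))))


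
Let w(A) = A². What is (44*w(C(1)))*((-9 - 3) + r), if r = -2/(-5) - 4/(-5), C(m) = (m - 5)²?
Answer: -608256/5 ≈ -1.2165e+5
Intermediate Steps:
C(m) = (-5 + m)²
r = 6/5 (r = -2*(-⅕) - 4*(-⅕) = ⅖ + ⅘ = 6/5 ≈ 1.2000)
(44*w(C(1)))*((-9 - 3) + r) = (44*((-5 + 1)²)²)*((-9 - 3) + 6/5) = (44*((-4)²)²)*(-12 + 6/5) = (44*16²)*(-54/5) = (44*256)*(-54/5) = 11264*(-54/5) = -608256/5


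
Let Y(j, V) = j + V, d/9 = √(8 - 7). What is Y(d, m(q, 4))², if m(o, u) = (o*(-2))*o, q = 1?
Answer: 49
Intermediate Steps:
m(o, u) = -2*o² (m(o, u) = (-2*o)*o = -2*o²)
d = 9 (d = 9*√(8 - 7) = 9*√1 = 9*1 = 9)
Y(j, V) = V + j
Y(d, m(q, 4))² = (-2*1² + 9)² = (-2*1 + 9)² = (-2 + 9)² = 7² = 49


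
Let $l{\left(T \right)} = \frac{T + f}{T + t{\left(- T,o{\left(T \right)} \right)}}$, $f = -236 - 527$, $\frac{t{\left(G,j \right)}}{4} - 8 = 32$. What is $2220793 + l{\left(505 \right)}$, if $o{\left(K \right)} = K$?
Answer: $\frac{1476827087}{665} \approx 2.2208 \cdot 10^{6}$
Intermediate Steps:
$t{\left(G,j \right)} = 160$ ($t{\left(G,j \right)} = 32 + 4 \cdot 32 = 32 + 128 = 160$)
$f = -763$
$l{\left(T \right)} = \frac{-763 + T}{160 + T}$ ($l{\left(T \right)} = \frac{T - 763}{T + 160} = \frac{-763 + T}{160 + T}$)
$2220793 + l{\left(505 \right)} = 2220793 + \frac{-763 + 505}{160 + 505} = 2220793 + \frac{1}{665} \left(-258\right) = 2220793 - \frac{258}{665} = \frac{1476827087}{665}$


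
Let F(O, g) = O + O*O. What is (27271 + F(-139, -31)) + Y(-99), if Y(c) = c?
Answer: 46354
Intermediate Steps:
F(O, g) = O + O²
(27271 + F(-139, -31)) + Y(-99) = (27271 - 139*(1 - 139)) - 99 = (27271 - 139*(-138)) - 99 = (27271 + 19182) - 99 = 46453 - 99 = 46354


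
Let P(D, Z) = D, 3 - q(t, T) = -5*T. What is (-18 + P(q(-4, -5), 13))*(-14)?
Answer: 560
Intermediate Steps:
q(t, T) = 3 + 5*T (q(t, T) = 3 - (-5)*T = 3 + 5*T)
(-18 + P(q(-4, -5), 13))*(-14) = (-18 + (3 + 5*(-5)))*(-14) = (-18 + (3 - 25))*(-14) = (-18 - 22)*(-14) = -40*(-14) = 560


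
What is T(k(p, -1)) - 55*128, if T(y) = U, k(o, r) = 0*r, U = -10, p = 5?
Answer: -7050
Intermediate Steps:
k(o, r) = 0
T(y) = -10
T(k(p, -1)) - 55*128 = -10 - 55*128 = -10 - 7040 = -7050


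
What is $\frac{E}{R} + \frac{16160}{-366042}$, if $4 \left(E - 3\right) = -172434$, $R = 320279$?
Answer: $- \frac{20954132071}{117235565718} \approx -0.17874$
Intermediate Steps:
$E = - \frac{86211}{2}$ ($E = 3 + \frac{1}{4} \left(-172434\right) = 3 - \frac{86217}{2} = - \frac{86211}{2} \approx -43106.0$)
$\frac{E}{R} + \frac{16160}{-366042} = - \frac{86211}{2 \cdot 320279} + \frac{16160}{-366042} = \left(- \frac{86211}{2}\right) \frac{1}{320279} + 16160 \left(- \frac{1}{366042}\right) = - \frac{86211}{640558} - \frac{8080}{183021} = - \frac{20954132071}{117235565718}$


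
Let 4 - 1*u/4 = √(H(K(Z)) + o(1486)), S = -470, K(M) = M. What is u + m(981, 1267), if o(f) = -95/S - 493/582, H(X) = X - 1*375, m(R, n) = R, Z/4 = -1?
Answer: 997 - 8*I*√17754127377/13677 ≈ 997.0 - 77.938*I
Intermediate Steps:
Z = -4 (Z = 4*(-1) = -4)
H(X) = -375 + X (H(X) = X - 375 = -375 + X)
o(f) = -8821/13677 (o(f) = -95/(-470) - 493/582 = -95*(-1/470) - 493*1/582 = 19/94 - 493/582 = -8821/13677)
u = 16 - 8*I*√17754127377/13677 (u = 16 - 4*√((-375 - 4) - 8821/13677) = 16 - 4*√(-379 - 8821/13677) = 16 - 8*I*√17754127377/13677 ≈ 16.0 - 77.938*I)
u + m(981, 1267) = (16 - 8*I*√17754127377/13677) + 981 = 997 - 8*I*√17754127377/13677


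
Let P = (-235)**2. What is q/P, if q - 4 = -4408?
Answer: -4404/55225 ≈ -0.079746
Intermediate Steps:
q = -4404 (q = 4 - 4408 = -4404)
P = 55225
q/P = -4404/55225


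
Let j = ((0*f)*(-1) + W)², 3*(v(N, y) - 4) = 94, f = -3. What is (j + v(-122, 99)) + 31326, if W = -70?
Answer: 108784/3 ≈ 36261.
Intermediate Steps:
v(N, y) = 106/3 (v(N, y) = 4 + (⅓)*94 = 4 + 94/3 = 106/3)
j = 4900 (j = ((0*(-3))*(-1) - 70)² = (0*(-1) - 70)² = (0 - 70)² = (-70)² = 4900)
(j + v(-122, 99)) + 31326 = (4900 + 106/3) + 31326 = 14806/3 + 31326 = 108784/3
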